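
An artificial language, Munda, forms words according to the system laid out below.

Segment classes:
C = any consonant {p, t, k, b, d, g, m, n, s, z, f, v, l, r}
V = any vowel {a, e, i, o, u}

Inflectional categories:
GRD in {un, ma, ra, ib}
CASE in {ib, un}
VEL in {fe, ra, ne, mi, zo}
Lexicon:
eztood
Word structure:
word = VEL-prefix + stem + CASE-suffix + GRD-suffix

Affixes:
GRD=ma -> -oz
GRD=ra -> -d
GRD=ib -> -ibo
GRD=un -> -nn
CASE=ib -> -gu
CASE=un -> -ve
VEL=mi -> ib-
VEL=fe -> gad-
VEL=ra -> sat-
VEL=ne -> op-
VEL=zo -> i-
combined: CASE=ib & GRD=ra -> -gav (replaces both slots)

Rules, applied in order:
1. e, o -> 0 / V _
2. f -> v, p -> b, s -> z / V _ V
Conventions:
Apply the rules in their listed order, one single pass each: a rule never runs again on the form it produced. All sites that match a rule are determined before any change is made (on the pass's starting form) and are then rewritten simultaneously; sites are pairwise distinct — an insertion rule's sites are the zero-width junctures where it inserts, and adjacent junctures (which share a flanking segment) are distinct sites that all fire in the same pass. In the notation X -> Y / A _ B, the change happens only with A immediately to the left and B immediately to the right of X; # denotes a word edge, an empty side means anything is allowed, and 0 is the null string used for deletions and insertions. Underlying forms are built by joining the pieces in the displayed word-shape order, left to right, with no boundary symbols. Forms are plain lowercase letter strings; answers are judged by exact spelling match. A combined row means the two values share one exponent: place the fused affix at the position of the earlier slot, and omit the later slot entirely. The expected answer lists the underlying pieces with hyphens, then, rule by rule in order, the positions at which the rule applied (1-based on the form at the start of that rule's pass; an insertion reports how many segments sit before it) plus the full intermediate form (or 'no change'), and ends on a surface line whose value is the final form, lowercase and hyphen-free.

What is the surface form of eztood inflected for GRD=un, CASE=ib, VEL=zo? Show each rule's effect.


underlying: i-eztood-gu-nn
1. e, o -> 0 / V _: fires at position(s) 2, 6: iztodgunn
2. f -> v, p -> b, s -> z / V _ V: no change
surface: iztodgunn


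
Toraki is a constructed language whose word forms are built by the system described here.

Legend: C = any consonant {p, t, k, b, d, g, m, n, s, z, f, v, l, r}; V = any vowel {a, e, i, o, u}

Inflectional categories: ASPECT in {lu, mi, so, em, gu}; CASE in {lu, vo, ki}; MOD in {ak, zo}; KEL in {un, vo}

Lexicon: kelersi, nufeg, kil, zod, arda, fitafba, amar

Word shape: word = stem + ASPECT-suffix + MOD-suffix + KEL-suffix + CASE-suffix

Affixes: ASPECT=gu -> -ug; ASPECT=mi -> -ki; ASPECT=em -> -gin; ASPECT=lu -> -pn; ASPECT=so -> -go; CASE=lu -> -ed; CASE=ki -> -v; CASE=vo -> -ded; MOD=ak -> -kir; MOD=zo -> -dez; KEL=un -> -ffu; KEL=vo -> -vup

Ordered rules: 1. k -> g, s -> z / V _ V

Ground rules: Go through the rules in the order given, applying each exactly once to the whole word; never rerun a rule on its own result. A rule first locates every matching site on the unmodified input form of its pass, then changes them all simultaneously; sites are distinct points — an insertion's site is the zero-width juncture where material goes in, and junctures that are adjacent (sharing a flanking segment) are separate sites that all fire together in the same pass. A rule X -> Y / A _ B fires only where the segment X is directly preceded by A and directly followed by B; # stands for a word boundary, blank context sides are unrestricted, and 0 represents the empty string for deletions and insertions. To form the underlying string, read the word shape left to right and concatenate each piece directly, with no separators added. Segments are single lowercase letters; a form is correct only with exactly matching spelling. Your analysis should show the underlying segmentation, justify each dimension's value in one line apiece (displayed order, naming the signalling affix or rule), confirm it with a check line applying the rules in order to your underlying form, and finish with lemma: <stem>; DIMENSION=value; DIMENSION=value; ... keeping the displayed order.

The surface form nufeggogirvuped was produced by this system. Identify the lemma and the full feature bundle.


underlying: nufeg-go-kir-vup-ed
ASPECT=so - signalled by the affix -go
CASE=lu - signalled by the affix -ed
MOD=ak - signalled by the affix -kir
KEL=vo - signalled by the affix -vup
check: nufeggokirvuped -> nufeggogirvuped
lemma: nufeg; ASPECT=so; CASE=lu; MOD=ak; KEL=vo


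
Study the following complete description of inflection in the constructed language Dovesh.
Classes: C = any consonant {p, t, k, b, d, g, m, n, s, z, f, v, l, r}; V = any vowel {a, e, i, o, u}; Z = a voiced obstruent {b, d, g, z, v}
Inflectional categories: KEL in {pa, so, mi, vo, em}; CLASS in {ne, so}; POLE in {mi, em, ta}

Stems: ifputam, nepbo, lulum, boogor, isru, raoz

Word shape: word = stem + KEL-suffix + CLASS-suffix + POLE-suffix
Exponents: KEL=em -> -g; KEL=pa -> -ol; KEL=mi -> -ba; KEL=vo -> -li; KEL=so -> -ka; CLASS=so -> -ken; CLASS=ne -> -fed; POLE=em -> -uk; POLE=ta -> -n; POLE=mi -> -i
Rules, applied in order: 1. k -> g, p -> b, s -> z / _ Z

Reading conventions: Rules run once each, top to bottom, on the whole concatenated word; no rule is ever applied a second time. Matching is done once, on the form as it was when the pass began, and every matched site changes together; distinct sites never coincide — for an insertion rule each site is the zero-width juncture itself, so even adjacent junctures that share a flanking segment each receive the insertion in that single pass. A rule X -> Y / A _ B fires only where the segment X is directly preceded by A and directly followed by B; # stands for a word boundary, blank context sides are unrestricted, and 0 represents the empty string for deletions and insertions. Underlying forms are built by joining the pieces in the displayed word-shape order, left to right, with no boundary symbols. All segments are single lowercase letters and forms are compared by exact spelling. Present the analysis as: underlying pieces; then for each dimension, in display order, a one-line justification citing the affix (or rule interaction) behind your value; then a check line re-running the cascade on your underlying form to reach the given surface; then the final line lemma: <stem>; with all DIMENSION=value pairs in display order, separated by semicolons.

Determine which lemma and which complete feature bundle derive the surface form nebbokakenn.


underlying: nepbo-ka-ken-n
KEL=so - signalled by the affix -ka
CLASS=so - signalled by the affix -ken
POLE=ta - signalled by the affix -n
check: nepbokakenn -> nebbokakenn
lemma: nepbo; KEL=so; CLASS=so; POLE=ta


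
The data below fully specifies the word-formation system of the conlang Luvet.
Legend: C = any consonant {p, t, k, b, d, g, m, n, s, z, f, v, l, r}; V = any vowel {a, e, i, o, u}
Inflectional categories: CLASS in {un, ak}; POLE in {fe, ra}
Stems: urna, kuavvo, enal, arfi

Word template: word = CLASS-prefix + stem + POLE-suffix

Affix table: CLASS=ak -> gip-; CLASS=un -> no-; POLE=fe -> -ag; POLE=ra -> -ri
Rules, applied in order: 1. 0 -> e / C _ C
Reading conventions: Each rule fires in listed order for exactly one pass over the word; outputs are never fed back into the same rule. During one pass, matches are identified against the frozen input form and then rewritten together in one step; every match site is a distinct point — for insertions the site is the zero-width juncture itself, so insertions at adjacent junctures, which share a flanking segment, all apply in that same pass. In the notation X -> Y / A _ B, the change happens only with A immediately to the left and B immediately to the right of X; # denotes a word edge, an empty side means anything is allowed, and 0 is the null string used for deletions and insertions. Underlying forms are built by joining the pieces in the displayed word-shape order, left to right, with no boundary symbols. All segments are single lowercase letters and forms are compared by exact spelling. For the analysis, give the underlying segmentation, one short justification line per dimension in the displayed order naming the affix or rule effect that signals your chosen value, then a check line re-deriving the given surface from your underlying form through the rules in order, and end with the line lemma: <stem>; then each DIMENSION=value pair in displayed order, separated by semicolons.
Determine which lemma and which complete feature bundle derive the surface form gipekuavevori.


underlying: gip-kuavvo-ri
CLASS=ak - signalled by the affix gip-
POLE=ra - signalled by the affix -ri
check: gipkuavvori -> gipekuavevori
lemma: kuavvo; CLASS=ak; POLE=ra


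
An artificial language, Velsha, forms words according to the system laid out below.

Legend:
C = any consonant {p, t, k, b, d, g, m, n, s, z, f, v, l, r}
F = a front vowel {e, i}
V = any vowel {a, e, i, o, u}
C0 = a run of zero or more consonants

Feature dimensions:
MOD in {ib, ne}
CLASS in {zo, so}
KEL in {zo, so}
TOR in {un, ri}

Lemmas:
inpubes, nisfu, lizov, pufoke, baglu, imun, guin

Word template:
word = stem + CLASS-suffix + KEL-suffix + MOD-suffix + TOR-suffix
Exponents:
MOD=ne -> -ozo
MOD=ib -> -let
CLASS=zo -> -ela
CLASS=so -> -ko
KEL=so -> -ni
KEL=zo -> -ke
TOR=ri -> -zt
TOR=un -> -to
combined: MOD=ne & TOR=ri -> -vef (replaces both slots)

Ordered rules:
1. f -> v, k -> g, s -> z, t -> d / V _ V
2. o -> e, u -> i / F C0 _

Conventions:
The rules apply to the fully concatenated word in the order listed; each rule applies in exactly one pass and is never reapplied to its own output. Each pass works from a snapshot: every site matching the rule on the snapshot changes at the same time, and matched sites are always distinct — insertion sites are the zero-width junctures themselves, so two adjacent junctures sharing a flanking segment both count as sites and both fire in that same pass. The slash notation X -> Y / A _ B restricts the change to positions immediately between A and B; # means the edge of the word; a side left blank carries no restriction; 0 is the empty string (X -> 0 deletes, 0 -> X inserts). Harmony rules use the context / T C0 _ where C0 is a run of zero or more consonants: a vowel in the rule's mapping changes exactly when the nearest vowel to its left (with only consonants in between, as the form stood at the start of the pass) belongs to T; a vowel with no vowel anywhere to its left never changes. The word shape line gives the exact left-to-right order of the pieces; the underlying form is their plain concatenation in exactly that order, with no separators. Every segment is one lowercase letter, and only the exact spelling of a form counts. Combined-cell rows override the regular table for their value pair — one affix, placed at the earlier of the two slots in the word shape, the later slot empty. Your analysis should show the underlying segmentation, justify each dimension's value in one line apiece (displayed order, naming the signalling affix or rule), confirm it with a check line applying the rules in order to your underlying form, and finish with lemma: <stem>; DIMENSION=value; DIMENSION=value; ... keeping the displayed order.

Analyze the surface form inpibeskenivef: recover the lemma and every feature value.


underlying: inpubes-ko-ni-vef
MOD=ne - signalled by the combined affix row
CLASS=so - signalled by the affix -ko
KEL=so - signalled by the affix -ni
TOR=ri - signalled by the combined affix row
check: inpubeskonivef -> inpubeskonivef -> inpibeskenivef
lemma: inpubes; MOD=ne; CLASS=so; KEL=so; TOR=ri


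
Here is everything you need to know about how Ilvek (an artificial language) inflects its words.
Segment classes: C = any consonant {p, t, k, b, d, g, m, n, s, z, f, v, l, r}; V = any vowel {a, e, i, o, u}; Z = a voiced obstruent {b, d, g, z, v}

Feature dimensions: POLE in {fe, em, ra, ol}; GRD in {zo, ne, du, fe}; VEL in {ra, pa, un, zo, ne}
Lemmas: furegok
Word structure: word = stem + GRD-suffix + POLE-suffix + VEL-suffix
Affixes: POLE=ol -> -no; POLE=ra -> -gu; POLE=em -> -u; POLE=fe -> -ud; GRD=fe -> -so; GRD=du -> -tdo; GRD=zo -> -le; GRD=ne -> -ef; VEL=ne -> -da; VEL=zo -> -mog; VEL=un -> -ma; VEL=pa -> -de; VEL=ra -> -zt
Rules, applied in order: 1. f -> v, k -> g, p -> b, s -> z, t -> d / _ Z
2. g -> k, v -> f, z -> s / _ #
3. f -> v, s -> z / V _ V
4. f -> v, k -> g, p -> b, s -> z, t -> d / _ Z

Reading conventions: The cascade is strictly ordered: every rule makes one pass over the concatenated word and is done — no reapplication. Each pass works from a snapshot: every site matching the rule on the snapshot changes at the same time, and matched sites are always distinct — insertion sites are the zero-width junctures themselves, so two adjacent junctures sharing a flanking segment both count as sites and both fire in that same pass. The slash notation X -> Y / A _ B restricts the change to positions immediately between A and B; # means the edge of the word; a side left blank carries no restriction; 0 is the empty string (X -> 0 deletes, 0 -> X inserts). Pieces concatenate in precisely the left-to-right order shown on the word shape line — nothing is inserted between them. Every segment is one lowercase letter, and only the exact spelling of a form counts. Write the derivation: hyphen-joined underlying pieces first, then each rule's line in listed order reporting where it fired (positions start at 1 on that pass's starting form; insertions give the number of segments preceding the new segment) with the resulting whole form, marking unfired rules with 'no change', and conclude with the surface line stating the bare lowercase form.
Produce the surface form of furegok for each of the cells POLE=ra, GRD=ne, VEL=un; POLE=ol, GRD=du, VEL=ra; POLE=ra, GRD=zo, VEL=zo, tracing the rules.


cell POLE=ra, GRD=ne, VEL=un:
underlying: furegok-ef-gu-ma
1. f -> v, k -> g, p -> b, s -> z, t -> d / _ Z: fires at position(s) 9: furegokevguma
2. g -> k, v -> f, z -> s / _ #: no change
3. f -> v, s -> z / V _ V: no change
4. f -> v, k -> g, p -> b, s -> z, t -> d / _ Z: no change
surface: furegokevguma

cell POLE=ol, GRD=du, VEL=ra:
underlying: furegok-tdo-no-zt
1. f -> v, k -> g, p -> b, s -> z, t -> d / _ Z: fires at position(s) 8: furegokddonozt
2. g -> k, v -> f, z -> s / _ #: no change
3. f -> v, s -> z / V _ V: no change
4. f -> v, k -> g, p -> b, s -> z, t -> d / _ Z: fires at position(s) 7: furegogddonozt
surface: furegogddonozt

cell POLE=ra, GRD=zo, VEL=zo:
underlying: furegok-le-gu-mog
1. f -> v, k -> g, p -> b, s -> z, t -> d / _ Z: no change
2. g -> k, v -> f, z -> s / _ #: fires at position(s) 14: furegoklegumok
3. f -> v, s -> z / V _ V: no change
4. f -> v, k -> g, p -> b, s -> z, t -> d / _ Z: no change
surface: furegoklegumok


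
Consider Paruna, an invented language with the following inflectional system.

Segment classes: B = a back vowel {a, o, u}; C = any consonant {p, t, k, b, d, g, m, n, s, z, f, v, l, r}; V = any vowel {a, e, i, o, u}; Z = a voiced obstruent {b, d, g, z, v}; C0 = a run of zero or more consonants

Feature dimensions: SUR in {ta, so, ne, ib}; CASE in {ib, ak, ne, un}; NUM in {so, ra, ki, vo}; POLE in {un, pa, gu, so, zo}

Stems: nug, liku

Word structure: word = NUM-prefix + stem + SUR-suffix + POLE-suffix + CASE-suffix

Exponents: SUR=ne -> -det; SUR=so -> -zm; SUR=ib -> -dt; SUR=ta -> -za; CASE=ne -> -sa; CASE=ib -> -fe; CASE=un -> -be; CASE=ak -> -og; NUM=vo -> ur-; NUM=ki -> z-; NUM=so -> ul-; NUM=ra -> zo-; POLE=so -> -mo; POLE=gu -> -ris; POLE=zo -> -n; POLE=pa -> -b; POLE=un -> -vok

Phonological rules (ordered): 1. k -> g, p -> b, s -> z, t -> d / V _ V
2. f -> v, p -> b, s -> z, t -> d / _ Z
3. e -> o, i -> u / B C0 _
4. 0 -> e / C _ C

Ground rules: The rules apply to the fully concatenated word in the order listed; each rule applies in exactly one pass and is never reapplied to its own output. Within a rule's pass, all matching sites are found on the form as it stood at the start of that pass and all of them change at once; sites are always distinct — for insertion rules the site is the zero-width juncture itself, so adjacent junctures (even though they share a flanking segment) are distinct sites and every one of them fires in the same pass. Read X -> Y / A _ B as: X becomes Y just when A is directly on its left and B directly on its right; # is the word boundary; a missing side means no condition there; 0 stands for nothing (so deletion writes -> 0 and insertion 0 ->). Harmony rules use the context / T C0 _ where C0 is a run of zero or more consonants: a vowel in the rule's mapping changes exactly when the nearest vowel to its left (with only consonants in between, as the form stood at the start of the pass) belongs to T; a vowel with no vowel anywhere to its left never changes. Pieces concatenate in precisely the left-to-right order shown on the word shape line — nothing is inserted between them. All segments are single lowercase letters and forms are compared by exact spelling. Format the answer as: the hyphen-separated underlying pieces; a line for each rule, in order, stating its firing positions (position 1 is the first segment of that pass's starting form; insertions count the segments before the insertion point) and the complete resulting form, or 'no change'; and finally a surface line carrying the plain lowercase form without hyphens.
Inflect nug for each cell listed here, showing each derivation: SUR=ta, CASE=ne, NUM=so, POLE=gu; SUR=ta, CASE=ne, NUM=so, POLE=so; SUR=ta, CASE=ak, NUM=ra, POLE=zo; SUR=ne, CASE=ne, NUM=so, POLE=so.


cell SUR=ta, CASE=ne, NUM=so, POLE=gu:
underlying: ul-nug-za-ris-sa
1. k -> g, p -> b, s -> z, t -> d / V _ V: no change
2. f -> v, p -> b, s -> z, t -> d / _ Z: no change
3. e -> o, i -> u / B C0 _: fires at position(s) 9: ulnugzarussa
4. 0 -> e / C _ C: inserts after position(s) 2, 5, 10: ulenugezarusesa
surface: ulenugezarusesa

cell SUR=ta, CASE=ne, NUM=so, POLE=so:
underlying: ul-nug-za-mo-sa
1. k -> g, p -> b, s -> z, t -> d / V _ V: fires at position(s) 10: ulnugzamoza
2. f -> v, p -> b, s -> z, t -> d / _ Z: no change
3. e -> o, i -> u / B C0 _: no change
4. 0 -> e / C _ C: inserts after position(s) 2, 5: ulenugezamoza
surface: ulenugezamoza

cell SUR=ta, CASE=ak, NUM=ra, POLE=zo:
underlying: zo-nug-za-n-og
1. k -> g, p -> b, s -> z, t -> d / V _ V: no change
2. f -> v, p -> b, s -> z, t -> d / _ Z: no change
3. e -> o, i -> u / B C0 _: no change
4. 0 -> e / C _ C: inserts after position(s) 5: zonugezanog
surface: zonugezanog

cell SUR=ne, CASE=ne, NUM=so, POLE=so:
underlying: ul-nug-det-mo-sa
1. k -> g, p -> b, s -> z, t -> d / V _ V: fires at position(s) 11: ulnugdetmoza
2. f -> v, p -> b, s -> z, t -> d / _ Z: no change
3. e -> o, i -> u / B C0 _: fires at position(s) 7: ulnugdotmoza
4. 0 -> e / C _ C: inserts after position(s) 2, 5, 8: ulenugedotemoza
surface: ulenugedotemoza


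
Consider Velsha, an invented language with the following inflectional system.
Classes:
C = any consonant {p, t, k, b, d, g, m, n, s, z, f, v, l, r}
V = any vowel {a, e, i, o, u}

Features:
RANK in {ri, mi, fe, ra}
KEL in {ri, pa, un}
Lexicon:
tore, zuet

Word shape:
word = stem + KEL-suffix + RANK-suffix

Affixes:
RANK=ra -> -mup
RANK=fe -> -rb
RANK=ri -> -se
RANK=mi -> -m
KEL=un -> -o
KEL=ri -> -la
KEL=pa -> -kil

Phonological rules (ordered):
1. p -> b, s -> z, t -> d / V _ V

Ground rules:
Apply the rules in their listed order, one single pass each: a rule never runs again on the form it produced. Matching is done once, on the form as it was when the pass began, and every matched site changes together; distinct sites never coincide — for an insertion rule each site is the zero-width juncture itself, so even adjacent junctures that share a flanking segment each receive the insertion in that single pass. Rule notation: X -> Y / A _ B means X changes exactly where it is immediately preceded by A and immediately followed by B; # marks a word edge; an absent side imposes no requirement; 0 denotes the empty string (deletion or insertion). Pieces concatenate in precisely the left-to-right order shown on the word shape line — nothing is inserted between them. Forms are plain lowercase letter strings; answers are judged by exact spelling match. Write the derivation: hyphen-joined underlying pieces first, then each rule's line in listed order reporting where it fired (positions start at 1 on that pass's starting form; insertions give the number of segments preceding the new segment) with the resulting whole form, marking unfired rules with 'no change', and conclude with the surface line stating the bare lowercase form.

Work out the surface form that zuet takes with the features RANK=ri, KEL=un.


underlying: zuet-o-se
1. p -> b, s -> z, t -> d / V _ V: fires at position(s) 4, 6: zuedoze
surface: zuedoze


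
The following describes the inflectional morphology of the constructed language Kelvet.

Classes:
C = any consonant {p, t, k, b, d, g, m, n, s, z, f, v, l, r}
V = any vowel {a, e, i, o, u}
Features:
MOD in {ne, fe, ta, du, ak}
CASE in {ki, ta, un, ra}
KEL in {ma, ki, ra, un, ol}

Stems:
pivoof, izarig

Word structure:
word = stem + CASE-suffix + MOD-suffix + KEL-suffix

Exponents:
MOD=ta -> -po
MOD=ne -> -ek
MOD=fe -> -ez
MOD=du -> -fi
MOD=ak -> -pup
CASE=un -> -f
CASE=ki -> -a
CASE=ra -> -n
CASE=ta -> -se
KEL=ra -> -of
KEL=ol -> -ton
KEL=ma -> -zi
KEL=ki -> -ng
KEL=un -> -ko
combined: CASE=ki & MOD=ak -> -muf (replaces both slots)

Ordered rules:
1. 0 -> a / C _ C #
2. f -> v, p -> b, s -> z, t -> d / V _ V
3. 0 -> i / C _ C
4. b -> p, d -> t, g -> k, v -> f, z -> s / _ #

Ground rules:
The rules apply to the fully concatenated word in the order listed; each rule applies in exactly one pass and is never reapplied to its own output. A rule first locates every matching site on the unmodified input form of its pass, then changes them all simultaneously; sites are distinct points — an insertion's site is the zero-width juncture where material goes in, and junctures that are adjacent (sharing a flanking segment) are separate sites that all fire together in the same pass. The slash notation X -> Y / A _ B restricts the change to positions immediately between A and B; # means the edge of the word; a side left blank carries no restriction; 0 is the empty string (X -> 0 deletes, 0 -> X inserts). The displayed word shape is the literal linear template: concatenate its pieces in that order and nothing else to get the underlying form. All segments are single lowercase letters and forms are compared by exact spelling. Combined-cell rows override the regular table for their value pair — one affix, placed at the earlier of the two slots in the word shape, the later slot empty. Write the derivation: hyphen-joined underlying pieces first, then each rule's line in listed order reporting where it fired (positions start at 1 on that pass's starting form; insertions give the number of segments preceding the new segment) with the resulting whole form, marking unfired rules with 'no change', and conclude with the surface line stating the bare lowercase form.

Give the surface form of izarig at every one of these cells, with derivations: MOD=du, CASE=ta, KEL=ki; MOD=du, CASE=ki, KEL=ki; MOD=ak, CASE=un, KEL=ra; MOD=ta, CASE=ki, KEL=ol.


cell MOD=du, CASE=ta, KEL=ki:
underlying: izarig-se-fi-ng
1. 0 -> a / C _ C #: inserts after position(s) 11: izarigsefinag
2. f -> v, p -> b, s -> z, t -> d / V _ V: fires at position(s) 9: izarigsevinag
3. 0 -> i / C _ C: inserts after position(s) 6: izarigisevinag
4. b -> p, d -> t, g -> k, v -> f, z -> s / _ #: fires at position(s) 14: izarigisevinak
surface: izarigisevinak

cell MOD=du, CASE=ki, KEL=ki:
underlying: izarig-a-fi-ng
1. 0 -> a / C _ C #: inserts after position(s) 10: izarigafinag
2. f -> v, p -> b, s -> z, t -> d / V _ V: fires at position(s) 8: izarigavinag
3. 0 -> i / C _ C: no change
4. b -> p, d -> t, g -> k, v -> f, z -> s / _ #: fires at position(s) 12: izarigavinak
surface: izarigavinak

cell MOD=ak, CASE=un, KEL=ra:
underlying: izarig-f-pup-of
1. 0 -> a / C _ C #: no change
2. f -> v, p -> b, s -> z, t -> d / V _ V: fires at position(s) 10: izarigfpubof
3. 0 -> i / C _ C: inserts after position(s) 6, 7: izarigifipubof
4. b -> p, d -> t, g -> k, v -> f, z -> s / _ #: no change
surface: izarigifipubof

cell MOD=ta, CASE=ki, KEL=ol:
underlying: izarig-a-po-ton
1. 0 -> a / C _ C #: no change
2. f -> v, p -> b, s -> z, t -> d / V _ V: fires at position(s) 8, 10: izarigabodon
3. 0 -> i / C _ C: no change
4. b -> p, d -> t, g -> k, v -> f, z -> s / _ #: no change
surface: izarigabodon


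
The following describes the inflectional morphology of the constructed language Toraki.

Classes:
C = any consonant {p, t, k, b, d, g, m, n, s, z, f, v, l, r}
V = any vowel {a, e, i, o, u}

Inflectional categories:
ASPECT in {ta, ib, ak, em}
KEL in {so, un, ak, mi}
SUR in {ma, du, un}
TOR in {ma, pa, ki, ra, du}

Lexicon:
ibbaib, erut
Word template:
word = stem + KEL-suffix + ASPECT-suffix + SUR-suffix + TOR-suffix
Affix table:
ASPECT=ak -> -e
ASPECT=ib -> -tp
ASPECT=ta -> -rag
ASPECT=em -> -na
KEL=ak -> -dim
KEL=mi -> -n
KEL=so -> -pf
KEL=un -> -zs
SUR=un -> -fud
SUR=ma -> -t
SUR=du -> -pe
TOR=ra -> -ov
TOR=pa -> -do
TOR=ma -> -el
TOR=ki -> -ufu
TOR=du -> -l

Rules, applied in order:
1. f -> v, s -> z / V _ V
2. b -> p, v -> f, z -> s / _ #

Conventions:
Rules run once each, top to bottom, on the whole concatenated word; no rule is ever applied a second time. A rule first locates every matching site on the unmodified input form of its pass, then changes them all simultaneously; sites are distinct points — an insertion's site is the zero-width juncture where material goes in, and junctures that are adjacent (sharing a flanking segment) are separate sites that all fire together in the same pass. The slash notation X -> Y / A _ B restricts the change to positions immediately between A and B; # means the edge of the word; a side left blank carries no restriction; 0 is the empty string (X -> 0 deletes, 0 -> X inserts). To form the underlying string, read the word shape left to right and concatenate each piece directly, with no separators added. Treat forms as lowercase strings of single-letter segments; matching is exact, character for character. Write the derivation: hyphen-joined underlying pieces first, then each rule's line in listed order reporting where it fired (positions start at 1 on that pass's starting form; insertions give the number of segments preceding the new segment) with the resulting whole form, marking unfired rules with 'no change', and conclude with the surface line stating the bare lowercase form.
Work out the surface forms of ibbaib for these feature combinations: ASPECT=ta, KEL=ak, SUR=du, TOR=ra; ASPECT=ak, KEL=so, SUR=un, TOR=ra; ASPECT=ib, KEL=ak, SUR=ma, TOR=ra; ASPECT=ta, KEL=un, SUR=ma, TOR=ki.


cell ASPECT=ta, KEL=ak, SUR=du, TOR=ra:
underlying: ibbaib-dim-rag-pe-ov
1. f -> v, s -> z / V _ V: no change
2. b -> p, v -> f, z -> s / _ #: fires at position(s) 16: ibbaibdimragpeof
surface: ibbaibdimragpeof

cell ASPECT=ak, KEL=so, SUR=un, TOR=ra:
underlying: ibbaib-pf-e-fud-ov
1. f -> v, s -> z / V _ V: fires at position(s) 10: ibbaibpfevudov
2. b -> p, v -> f, z -> s / _ #: fires at position(s) 14: ibbaibpfevudof
surface: ibbaibpfevudof

cell ASPECT=ib, KEL=ak, SUR=ma, TOR=ra:
underlying: ibbaib-dim-tp-t-ov
1. f -> v, s -> z / V _ V: no change
2. b -> p, v -> f, z -> s / _ #: fires at position(s) 14: ibbaibdimtptof
surface: ibbaibdimtptof

cell ASPECT=ta, KEL=un, SUR=ma, TOR=ki:
underlying: ibbaib-zs-rag-t-ufu
1. f -> v, s -> z / V _ V: fires at position(s) 14: ibbaibzsragtuvu
2. b -> p, v -> f, z -> s / _ #: no change
surface: ibbaibzsragtuvu


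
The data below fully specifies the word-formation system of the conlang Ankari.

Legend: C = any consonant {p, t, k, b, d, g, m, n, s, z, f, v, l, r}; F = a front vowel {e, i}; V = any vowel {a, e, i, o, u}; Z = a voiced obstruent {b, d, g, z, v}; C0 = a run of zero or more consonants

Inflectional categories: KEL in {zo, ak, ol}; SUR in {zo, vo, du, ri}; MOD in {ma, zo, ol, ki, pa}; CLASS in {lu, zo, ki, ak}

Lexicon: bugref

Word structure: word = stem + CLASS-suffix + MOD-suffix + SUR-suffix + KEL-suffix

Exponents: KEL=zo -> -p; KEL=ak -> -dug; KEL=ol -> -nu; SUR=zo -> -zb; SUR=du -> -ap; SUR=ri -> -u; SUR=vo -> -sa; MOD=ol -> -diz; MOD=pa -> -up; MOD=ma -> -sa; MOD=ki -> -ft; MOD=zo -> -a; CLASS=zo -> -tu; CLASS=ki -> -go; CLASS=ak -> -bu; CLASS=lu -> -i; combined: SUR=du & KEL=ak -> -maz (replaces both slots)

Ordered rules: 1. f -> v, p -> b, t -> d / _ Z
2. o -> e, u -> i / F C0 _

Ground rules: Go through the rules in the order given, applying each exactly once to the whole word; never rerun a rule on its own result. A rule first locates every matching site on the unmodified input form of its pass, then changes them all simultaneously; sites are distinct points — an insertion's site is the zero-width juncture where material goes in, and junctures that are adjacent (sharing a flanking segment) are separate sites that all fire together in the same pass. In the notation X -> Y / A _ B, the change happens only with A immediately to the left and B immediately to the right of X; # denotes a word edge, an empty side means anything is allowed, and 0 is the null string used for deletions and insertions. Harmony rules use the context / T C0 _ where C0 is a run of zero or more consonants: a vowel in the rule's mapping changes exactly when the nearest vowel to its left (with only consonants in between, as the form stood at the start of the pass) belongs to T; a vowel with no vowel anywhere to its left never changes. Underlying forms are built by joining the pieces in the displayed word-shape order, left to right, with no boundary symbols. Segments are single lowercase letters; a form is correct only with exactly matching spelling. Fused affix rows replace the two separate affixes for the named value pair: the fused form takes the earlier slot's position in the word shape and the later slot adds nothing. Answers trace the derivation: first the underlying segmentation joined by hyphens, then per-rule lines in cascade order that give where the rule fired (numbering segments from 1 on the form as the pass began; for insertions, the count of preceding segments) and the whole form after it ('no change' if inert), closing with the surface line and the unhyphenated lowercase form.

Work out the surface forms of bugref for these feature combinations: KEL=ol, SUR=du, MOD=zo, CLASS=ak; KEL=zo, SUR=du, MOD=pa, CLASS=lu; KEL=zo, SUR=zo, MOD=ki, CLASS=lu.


cell KEL=ol, SUR=du, MOD=zo, CLASS=ak:
underlying: bugref-bu-a-ap-nu
1. f -> v, p -> b, t -> d / _ Z: fires at position(s) 6: bugrevbuaapnu
2. o -> e, u -> i / F C0 _: fires at position(s) 8: bugrevbiaapnu
surface: bugrevbiaapnu

cell KEL=zo, SUR=du, MOD=pa, CLASS=lu:
underlying: bugref-i-up-ap-p
1. f -> v, p -> b, t -> d / _ Z: no change
2. o -> e, u -> i / F C0 _: fires at position(s) 8: bugrefiipapp
surface: bugrefiipapp

cell KEL=zo, SUR=zo, MOD=ki, CLASS=lu:
underlying: bugref-i-ft-zb-p
1. f -> v, p -> b, t -> d / _ Z: fires at position(s) 9: bugrefifdzbp
2. o -> e, u -> i / F C0 _: no change
surface: bugrefifdzbp


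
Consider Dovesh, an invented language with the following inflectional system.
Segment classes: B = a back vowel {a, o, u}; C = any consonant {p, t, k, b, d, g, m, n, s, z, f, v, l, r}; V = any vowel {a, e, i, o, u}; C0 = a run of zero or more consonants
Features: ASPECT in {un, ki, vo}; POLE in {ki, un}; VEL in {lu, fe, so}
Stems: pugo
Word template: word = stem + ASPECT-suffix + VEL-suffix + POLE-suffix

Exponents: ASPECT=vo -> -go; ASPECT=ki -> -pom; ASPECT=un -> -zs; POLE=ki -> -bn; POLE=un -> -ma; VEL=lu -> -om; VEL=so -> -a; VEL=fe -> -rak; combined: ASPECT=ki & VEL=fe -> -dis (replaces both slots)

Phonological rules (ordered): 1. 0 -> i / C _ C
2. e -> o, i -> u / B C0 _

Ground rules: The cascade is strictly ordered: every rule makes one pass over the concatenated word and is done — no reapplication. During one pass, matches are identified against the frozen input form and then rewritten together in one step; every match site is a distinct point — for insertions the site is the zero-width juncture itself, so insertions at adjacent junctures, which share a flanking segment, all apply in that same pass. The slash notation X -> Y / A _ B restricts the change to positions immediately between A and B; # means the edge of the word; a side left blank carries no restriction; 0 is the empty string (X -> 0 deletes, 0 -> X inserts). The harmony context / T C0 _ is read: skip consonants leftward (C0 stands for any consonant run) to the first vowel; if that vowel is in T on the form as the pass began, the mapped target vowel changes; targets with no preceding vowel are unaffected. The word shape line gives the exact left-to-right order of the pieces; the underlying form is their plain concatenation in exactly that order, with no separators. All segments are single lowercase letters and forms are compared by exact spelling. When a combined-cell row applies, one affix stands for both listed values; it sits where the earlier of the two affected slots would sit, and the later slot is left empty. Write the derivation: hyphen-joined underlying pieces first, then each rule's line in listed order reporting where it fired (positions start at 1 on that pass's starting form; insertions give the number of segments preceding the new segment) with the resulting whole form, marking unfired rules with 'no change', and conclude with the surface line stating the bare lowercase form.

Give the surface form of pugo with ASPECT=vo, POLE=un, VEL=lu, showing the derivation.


underlying: pugo-go-om-ma
1. 0 -> i / C _ C: inserts after position(s) 8: pugogoomima
2. e -> o, i -> u / B C0 _: fires at position(s) 9: pugogoomuma
surface: pugogoomuma


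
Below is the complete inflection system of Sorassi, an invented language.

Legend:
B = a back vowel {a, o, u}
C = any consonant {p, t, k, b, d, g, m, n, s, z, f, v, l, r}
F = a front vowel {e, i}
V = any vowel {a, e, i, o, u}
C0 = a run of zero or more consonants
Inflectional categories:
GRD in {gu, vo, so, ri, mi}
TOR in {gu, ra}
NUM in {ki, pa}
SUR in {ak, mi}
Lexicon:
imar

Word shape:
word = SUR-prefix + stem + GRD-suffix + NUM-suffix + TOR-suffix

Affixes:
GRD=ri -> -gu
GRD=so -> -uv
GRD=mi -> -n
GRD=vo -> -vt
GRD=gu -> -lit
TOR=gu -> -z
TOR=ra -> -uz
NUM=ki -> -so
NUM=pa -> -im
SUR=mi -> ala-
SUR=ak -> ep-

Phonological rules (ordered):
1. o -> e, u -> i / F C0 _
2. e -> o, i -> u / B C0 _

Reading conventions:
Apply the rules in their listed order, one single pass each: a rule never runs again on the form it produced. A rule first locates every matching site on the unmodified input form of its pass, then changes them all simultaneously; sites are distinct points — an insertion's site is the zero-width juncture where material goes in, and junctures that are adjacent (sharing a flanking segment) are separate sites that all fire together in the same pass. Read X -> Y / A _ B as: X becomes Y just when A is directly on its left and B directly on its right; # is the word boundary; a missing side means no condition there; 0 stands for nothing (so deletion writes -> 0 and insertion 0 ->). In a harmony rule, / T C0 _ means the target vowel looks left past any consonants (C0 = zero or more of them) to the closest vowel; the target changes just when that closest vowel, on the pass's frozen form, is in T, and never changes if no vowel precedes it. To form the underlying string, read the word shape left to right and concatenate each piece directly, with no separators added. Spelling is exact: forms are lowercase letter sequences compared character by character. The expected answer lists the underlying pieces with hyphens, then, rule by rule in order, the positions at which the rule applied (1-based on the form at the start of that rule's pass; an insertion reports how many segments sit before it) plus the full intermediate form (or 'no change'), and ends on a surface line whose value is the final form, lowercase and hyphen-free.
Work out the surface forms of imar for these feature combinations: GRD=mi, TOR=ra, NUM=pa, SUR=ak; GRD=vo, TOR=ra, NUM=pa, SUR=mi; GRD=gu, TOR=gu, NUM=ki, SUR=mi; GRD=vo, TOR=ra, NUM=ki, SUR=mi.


cell GRD=mi, TOR=ra, NUM=pa, SUR=ak:
underlying: ep-imar-n-im-uz
1. o -> e, u -> i / F C0 _: fires at position(s) 10: epimarnimiz
2. e -> o, i -> u / B C0 _: fires at position(s) 8: epimarnumiz
surface: epimarnumiz

cell GRD=vo, TOR=ra, NUM=pa, SUR=mi:
underlying: ala-imar-vt-im-uz
1. o -> e, u -> i / F C0 _: fires at position(s) 12: alaimarvtimiz
2. e -> o, i -> u / B C0 _: fires at position(s) 4, 10: alaumarvtumiz
surface: alaumarvtumiz

cell GRD=gu, TOR=gu, NUM=ki, SUR=mi:
underlying: ala-imar-lit-so-z
1. o -> e, u -> i / F C0 _: fires at position(s) 12: alaimarlitsez
2. e -> o, i -> u / B C0 _: fires at position(s) 4, 9: alaumarlutsez
surface: alaumarlutsez

cell GRD=vo, TOR=ra, NUM=ki, SUR=mi:
underlying: ala-imar-vt-so-uz
1. o -> e, u -> i / F C0 _: no change
2. e -> o, i -> u / B C0 _: fires at position(s) 4: alaumarvtsouz
surface: alaumarvtsouz


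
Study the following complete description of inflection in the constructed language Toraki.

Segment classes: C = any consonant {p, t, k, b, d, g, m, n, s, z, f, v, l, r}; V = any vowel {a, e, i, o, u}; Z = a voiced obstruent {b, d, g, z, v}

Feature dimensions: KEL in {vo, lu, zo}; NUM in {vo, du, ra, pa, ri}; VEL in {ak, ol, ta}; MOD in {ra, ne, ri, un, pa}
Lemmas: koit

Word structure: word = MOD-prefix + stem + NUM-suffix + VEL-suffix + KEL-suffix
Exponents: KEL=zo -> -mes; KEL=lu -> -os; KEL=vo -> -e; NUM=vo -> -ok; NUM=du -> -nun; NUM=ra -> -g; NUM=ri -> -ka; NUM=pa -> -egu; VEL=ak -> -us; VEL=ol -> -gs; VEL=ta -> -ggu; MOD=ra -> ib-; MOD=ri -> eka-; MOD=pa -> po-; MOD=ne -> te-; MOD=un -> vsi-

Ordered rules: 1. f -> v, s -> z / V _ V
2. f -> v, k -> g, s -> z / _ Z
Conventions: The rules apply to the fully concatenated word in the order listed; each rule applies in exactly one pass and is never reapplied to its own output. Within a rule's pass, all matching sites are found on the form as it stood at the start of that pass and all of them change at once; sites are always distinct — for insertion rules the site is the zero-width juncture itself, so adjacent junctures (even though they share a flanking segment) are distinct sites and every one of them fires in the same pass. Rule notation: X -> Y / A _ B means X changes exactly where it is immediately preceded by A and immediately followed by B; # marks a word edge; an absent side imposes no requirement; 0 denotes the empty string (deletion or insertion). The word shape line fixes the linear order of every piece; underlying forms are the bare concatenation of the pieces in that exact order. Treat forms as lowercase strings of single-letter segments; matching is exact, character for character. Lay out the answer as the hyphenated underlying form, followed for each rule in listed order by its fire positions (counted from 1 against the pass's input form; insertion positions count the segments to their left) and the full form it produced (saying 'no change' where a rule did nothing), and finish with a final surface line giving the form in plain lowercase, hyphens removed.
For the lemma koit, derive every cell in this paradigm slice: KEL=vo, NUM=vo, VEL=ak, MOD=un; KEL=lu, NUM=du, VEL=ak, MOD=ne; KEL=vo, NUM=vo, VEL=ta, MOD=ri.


cell KEL=vo, NUM=vo, VEL=ak, MOD=un:
underlying: vsi-koit-ok-us-e
1. f -> v, s -> z / V _ V: fires at position(s) 11: vsikoitokuze
2. f -> v, k -> g, s -> z / _ Z: no change
surface: vsikoitokuze

cell KEL=lu, NUM=du, VEL=ak, MOD=ne:
underlying: te-koit-nun-us-os
1. f -> v, s -> z / V _ V: fires at position(s) 11: tekoitnunuzos
2. f -> v, k -> g, s -> z / _ Z: no change
surface: tekoitnunuzos

cell KEL=vo, NUM=vo, VEL=ta, MOD=ri:
underlying: eka-koit-ok-ggu-e
1. f -> v, s -> z / V _ V: no change
2. f -> v, k -> g, s -> z / _ Z: fires at position(s) 9: ekakoitogggue
surface: ekakoitogggue


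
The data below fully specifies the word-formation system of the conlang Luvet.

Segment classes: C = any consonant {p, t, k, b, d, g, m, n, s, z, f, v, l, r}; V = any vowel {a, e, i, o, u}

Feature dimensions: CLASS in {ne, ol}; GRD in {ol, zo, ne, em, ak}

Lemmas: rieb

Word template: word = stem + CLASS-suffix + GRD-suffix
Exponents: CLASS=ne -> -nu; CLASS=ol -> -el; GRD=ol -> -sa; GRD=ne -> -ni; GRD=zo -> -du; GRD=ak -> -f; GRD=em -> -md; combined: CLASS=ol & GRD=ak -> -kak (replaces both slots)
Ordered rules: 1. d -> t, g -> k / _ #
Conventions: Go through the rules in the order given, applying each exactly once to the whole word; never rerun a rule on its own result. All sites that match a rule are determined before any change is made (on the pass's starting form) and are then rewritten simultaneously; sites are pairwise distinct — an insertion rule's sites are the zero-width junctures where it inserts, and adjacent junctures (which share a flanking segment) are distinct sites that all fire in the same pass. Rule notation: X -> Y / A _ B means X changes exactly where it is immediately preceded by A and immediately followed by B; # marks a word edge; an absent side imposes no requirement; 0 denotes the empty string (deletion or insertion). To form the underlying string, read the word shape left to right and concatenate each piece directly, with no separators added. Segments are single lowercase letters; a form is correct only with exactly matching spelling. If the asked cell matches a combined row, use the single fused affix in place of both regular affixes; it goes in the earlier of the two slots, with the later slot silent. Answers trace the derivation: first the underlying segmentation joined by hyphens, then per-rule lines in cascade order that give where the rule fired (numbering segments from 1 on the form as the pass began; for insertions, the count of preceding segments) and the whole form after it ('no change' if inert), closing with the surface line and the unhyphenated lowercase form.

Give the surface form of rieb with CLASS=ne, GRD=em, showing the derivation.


underlying: rieb-nu-md
1. d -> t, g -> k / _ #: fires at position(s) 8: riebnumt
surface: riebnumt
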